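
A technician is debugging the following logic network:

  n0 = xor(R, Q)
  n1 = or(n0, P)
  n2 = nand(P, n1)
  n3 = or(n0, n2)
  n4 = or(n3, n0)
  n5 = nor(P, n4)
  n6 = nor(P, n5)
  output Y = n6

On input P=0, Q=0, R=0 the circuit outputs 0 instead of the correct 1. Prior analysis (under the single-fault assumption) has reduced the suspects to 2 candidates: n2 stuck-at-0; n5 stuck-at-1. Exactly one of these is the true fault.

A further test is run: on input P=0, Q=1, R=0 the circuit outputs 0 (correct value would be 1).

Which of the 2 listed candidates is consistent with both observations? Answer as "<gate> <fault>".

n5 stuck-at-1

Evaluate each candidate on input P=0, Q=1, R=0:
  n2 stuck-at-0: n0=1, n1=1, n2=0 [stuck-at-0], n3=1, n4=1, n5=0, n6=1 → 1 — eliminated
  n5 stuck-at-1: n0=1, n1=1, n2=1, n3=1, n4=1, n5=1 [stuck-at-1], n6=0 → 0 — matches
Only n5 stuck-at-1 reproduces the observed 0.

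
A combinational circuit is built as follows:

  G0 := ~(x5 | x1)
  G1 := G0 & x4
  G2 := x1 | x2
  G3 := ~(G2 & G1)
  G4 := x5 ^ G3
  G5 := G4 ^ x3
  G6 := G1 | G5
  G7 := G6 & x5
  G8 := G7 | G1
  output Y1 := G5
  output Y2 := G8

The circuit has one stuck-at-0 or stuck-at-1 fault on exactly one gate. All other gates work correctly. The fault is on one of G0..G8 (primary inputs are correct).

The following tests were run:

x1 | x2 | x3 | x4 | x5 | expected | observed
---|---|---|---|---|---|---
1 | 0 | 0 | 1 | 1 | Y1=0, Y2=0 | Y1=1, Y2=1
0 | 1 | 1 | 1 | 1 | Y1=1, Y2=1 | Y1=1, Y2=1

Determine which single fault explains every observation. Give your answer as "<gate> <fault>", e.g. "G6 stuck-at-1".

Fault-free values for test 1 (x1=1, x2=0, x3=0, x4=1, x5=1): G0=0, G1=0, G2=1, G3=1, G4=0, G5=0, G6=0, G7=0, G8=0, giving Y1=0, Y2=0. Observed Y1=1, Y2=1.
Test 1: faults giving observed Y1=1, Y2=1 are {G0 stuck-at-1, G1 stuck-at-1, G3 stuck-at-0, G4 stuck-at-1, G5 stuck-at-1}.
Test 2 (x1=0, x2=1, x3=1, x4=1, x5=1): fault-free G0=0, G1=0, G2=1, G3=1, G4=0, G5=1, G6=1, G7=1, G8=1 → Y1=1, Y2=1; observed Y1=1, Y2=1. Eliminates G0 stuck-at-1, G1 stuck-at-1, G3 stuck-at-0, G4 stuck-at-1.
Only G5 stuck-at-1 is consistent with every test.

G5 stuck-at-1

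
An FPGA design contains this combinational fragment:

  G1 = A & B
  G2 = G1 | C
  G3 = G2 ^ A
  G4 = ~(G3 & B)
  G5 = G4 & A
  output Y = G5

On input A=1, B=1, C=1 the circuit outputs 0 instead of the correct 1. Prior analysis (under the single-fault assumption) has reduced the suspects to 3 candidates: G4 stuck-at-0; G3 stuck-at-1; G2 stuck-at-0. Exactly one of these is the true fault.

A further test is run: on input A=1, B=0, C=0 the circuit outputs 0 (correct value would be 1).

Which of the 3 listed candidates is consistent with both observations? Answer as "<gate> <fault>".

Evaluate each candidate on input A=1, B=0, C=0:
  G4 stuck-at-0: G1=0, G2=0, G3=1, G4=0 [stuck-at-0], G5=0 → 0 — matches
  G3 stuck-at-1: G1=0, G2=0, G3=1 [stuck-at-1], G4=1, G5=1 → 1 — eliminated
  G2 stuck-at-0: G1=0, G2=0 [stuck-at-0], G3=1, G4=1, G5=1 → 1 — eliminated
Only G4 stuck-at-0 reproduces the observed 0.

G4 stuck-at-0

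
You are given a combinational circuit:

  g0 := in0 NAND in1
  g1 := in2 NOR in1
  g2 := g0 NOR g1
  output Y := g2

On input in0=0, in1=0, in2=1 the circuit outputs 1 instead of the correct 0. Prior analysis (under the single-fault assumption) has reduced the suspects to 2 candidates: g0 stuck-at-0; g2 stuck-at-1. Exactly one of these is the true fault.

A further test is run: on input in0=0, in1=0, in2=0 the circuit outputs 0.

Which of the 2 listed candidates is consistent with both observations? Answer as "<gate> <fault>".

g0 stuck-at-0

Evaluate each candidate on input in0=0, in1=0, in2=0:
  g0 stuck-at-0: g0=0 [stuck-at-0], g1=1, g2=0 → 0 — matches
  g2 stuck-at-1: g0=1, g1=1, g2=1 [stuck-at-1] → 1 — eliminated
Only g0 stuck-at-0 reproduces the observed 0.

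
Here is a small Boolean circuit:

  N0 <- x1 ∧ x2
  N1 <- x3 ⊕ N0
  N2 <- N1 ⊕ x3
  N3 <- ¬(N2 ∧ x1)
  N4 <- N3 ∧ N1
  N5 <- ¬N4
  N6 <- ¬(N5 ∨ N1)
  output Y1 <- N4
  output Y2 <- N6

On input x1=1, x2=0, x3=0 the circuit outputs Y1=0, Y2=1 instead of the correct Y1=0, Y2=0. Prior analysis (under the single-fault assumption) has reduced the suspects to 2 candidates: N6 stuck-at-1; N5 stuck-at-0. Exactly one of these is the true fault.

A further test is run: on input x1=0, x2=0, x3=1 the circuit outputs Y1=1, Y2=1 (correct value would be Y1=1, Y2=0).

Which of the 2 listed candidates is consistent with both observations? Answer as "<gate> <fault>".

N6 stuck-at-1

Evaluate each candidate on input x1=0, x2=0, x3=1:
  N6 stuck-at-1: N0=0, N1=1, N2=0, N3=1, N4=1, N5=0, N6=1 [stuck-at-1] → Y1=1, Y2=1 — matches
  N5 stuck-at-0: N0=0, N1=1, N2=0, N3=1, N4=1, N5=0 [stuck-at-0], N6=0 → Y1=1, Y2=0 — eliminated
Only N6 stuck-at-1 reproduces the observed Y1=1, Y2=1.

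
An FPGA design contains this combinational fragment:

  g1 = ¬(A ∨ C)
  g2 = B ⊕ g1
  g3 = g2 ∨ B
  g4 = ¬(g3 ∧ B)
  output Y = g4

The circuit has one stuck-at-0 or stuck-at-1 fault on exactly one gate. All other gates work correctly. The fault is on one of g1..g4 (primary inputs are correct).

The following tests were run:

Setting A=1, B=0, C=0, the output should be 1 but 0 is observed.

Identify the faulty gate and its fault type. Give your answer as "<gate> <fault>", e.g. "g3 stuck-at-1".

Fault-free values for test 1 (A=1, B=0, C=0): g1=0, g2=0, g3=0, g4=1, giving Y=1. Observed 0.
Test 1: faults giving observed 0 are {g4 stuck-at-0}.
Only g4 stuck-at-0 is consistent with every test.

g4 stuck-at-0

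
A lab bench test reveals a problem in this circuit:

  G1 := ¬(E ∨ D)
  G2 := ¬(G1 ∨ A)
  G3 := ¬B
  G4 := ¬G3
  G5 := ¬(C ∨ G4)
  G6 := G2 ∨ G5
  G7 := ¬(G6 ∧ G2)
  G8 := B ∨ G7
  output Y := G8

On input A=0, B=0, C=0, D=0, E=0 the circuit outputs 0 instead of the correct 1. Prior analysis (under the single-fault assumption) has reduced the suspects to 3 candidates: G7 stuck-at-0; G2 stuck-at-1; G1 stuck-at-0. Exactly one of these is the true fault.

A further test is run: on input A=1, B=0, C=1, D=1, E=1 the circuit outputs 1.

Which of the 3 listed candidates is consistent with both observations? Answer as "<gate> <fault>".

Evaluate each candidate on input A=1, B=0, C=1, D=1, E=1:
  G7 stuck-at-0: G1=0, G2=0, G3=1, G4=0, G5=0, G6=0, G7=0 [stuck-at-0], G8=0 → 0 — eliminated
  G2 stuck-at-1: G1=0, G2=1 [stuck-at-1], G3=1, G4=0, G5=0, G6=1, G7=0, G8=0 → 0 — eliminated
  G1 stuck-at-0: G1=0 [stuck-at-0], G2=0, G3=1, G4=0, G5=0, G6=0, G7=1, G8=1 → 1 — matches
Only G1 stuck-at-0 reproduces the observed 1.

G1 stuck-at-0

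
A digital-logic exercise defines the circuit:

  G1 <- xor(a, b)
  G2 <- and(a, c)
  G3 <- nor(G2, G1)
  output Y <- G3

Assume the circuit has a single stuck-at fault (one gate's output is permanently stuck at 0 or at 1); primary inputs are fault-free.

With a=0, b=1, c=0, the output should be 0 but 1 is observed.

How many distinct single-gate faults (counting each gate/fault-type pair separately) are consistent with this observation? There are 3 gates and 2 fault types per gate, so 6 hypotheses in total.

2

Fault-free: G1=1, G2=0, G3=0 → 0. Observed 1.
  G1 stuck-at-0: output 1 ✓
  G1 stuck-at-1: output 0 ✗
  G2 stuck-at-0: output 0 ✗
  G2 stuck-at-1: output 0 ✗
  G3 stuck-at-0: output 0 ✗
  G3 stuck-at-1: output 1 ✓
Consistent faults: {G1 stuck-at-0, G3 stuck-at-1} — 2 in all.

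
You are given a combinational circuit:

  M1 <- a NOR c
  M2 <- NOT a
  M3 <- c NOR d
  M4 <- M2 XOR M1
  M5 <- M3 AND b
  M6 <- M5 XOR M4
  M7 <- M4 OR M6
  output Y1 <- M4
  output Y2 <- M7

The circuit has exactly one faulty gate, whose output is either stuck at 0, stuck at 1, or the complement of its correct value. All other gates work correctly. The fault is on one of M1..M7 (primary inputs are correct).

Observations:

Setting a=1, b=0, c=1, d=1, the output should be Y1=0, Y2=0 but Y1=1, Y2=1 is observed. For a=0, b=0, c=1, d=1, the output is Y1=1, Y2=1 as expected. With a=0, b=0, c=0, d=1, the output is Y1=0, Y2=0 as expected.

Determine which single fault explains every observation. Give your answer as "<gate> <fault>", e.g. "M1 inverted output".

M2 stuck-at-1

Fault-free values for test 1 (a=1, b=0, c=1, d=1): M1=0, M2=0, M3=0, M4=0, M5=0, M6=0, M7=0, giving Y1=0, Y2=0. Observed Y1=1, Y2=1.
Test 1: faults giving observed Y1=1, Y2=1 are {M1 stuck-at-1, M1 inverted output, M2 stuck-at-1, M2 inverted output, M4 stuck-at-1, M4 inverted output}.
Test 2 (a=0, b=0, c=1, d=1): fault-free M1=0, M2=1, M3=0, M4=1, M5=0, M6=1, M7=1 → Y1=1, Y2=1; observed Y1=1, Y2=1. Eliminates M1 stuck-at-1, M1 inverted output, M2 inverted output, M4 inverted output.
Test 3 (a=0, b=0, c=0, d=1): fault-free M1=1, M2=1, M3=0, M4=0, M5=0, M6=0, M7=0 → Y1=0, Y2=0; observed Y1=0, Y2=0. Eliminates M4 stuck-at-1.
Only M2 stuck-at-1 is consistent with every test.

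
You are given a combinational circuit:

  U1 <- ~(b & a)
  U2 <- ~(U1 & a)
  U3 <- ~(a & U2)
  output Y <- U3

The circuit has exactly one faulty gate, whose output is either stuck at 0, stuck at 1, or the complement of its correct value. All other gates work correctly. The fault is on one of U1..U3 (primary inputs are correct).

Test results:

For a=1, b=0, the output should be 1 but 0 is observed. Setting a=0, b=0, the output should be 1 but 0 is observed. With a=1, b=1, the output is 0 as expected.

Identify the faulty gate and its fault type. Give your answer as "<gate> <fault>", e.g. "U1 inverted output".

Fault-free values for test 1 (a=1, b=0): U1=1, U2=0, U3=1, giving Y=1. Observed 0.
Test 1: faults giving observed 0 are {U1 stuck-at-0, U1 inverted output, U2 stuck-at-1, U2 inverted output, U3 stuck-at-0, U3 inverted output}.
Test 2 (a=0, b=0): fault-free U1=1, U2=1, U3=1 → 1; observed 0. Eliminates U1 stuck-at-0, U1 inverted output, U2 stuck-at-1, U2 inverted output.
Test 3 (a=1, b=1): fault-free U1=0, U2=1, U3=0 → 0; observed 0. Eliminates U3 inverted output.
Only U3 stuck-at-0 is consistent with every test.

U3 stuck-at-0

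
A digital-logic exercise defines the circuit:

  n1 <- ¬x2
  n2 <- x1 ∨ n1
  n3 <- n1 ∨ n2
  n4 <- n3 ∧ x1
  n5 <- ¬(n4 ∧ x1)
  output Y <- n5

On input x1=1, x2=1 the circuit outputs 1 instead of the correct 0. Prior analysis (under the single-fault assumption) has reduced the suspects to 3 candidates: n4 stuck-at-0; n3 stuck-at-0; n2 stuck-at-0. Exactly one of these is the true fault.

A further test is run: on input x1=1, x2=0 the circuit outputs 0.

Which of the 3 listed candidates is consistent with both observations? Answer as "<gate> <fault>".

Evaluate each candidate on input x1=1, x2=0:
  n4 stuck-at-0: n1=1, n2=1, n3=1, n4=0 [stuck-at-0], n5=1 → 1 — eliminated
  n3 stuck-at-0: n1=1, n2=1, n3=0 [stuck-at-0], n4=0, n5=1 → 1 — eliminated
  n2 stuck-at-0: n1=1, n2=0 [stuck-at-0], n3=1, n4=1, n5=0 → 0 — matches
Only n2 stuck-at-0 reproduces the observed 0.

n2 stuck-at-0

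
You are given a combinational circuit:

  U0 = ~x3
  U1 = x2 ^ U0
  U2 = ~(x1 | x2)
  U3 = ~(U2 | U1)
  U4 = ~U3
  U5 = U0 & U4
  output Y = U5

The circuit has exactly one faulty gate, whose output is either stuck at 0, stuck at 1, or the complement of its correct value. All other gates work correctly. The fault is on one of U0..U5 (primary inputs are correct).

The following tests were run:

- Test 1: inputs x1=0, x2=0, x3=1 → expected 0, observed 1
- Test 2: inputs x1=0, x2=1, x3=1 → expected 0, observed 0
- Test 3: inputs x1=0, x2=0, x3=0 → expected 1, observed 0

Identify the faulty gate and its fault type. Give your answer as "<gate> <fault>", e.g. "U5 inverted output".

U0 inverted output

Fault-free values for test 1 (x1=0, x2=0, x3=1): U0=0, U1=0, U2=1, U3=0, U4=1, U5=0, giving Y=0. Observed 1.
Test 1: faults giving observed 1 are {U0 stuck-at-1, U0 inverted output, U5 stuck-at-1, U5 inverted output}.
Test 2 (x1=0, x2=1, x3=1): fault-free U0=0, U1=1, U2=0, U3=0, U4=1, U5=0 → 0; observed 0. Eliminates U5 stuck-at-1, U5 inverted output.
Test 3 (x1=0, x2=0, x3=0): fault-free U0=1, U1=1, U2=1, U3=0, U4=1, U5=1 → 1; observed 0. Eliminates U0 stuck-at-1.
Only U0 inverted output is consistent with every test.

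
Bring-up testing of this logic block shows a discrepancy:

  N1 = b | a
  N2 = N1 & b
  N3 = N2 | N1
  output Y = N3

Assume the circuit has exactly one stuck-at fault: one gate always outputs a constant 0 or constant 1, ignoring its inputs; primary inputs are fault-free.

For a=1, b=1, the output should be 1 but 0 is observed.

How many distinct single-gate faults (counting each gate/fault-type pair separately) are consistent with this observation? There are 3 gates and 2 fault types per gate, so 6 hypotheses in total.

2

Fault-free: N1=1, N2=1, N3=1 → 1. Observed 0.
  N1 stuck-at-0: output 0 ✓
  N1 stuck-at-1: output 1 ✗
  N2 stuck-at-0: output 1 ✗
  N2 stuck-at-1: output 1 ✗
  N3 stuck-at-0: output 0 ✓
  N3 stuck-at-1: output 1 ✗
Consistent faults: {N1 stuck-at-0, N3 stuck-at-0} — 2 in all.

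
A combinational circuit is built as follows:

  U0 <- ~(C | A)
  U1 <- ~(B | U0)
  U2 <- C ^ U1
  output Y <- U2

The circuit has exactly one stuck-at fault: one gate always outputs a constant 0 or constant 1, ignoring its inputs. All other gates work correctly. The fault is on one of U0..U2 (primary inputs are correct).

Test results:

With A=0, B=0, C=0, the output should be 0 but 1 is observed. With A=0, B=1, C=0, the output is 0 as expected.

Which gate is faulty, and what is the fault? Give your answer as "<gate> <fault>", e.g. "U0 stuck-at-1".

U0 stuck-at-0

Fault-free values for test 1 (A=0, B=0, C=0): U0=1, U1=0, U2=0, giving Y=0. Observed 1.
Test 1: faults giving observed 1 are {U0 stuck-at-0, U1 stuck-at-1, U2 stuck-at-1}.
Test 2 (A=0, B=1, C=0): fault-free U0=1, U1=0, U2=0 → 0; observed 0. Eliminates U1 stuck-at-1, U2 stuck-at-1.
Only U0 stuck-at-0 is consistent with every test.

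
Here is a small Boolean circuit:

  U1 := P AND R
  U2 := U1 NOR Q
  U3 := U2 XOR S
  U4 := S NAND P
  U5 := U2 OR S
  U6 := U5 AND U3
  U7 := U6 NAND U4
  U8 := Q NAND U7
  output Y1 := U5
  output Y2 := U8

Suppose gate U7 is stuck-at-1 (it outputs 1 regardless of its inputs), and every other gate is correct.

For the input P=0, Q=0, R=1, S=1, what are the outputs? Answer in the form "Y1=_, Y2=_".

Propagate with U7 forced: U1=0, U2=1, U3=0, U4=1, U5=1, U6=0, U7=1 [stuck-at-1], U8=1.
So the outputs are Y1=1, Y2=1. (Same as the fault-free value — the fault is masked on this input.)

Y1=1, Y2=1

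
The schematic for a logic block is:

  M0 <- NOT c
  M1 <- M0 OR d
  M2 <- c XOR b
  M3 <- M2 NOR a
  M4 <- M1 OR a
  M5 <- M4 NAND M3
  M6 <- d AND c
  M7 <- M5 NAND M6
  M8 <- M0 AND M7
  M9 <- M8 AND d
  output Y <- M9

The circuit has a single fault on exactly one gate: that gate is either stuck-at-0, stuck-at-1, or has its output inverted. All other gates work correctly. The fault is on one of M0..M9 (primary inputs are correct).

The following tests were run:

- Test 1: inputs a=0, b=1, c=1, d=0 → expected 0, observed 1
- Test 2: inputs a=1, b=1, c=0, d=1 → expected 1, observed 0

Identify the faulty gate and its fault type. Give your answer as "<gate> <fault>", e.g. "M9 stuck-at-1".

M9 inverted output

Fault-free values for test 1 (a=0, b=1, c=1, d=0): M0=0, M1=0, M2=0, M3=1, M4=0, M5=1, M6=0, M7=1, M8=0, M9=0, giving Y=0. Observed 1.
Test 1: faults giving observed 1 are {M9 stuck-at-1, M9 inverted output}.
Test 2 (a=1, b=1, c=0, d=1): fault-free M0=1, M1=1, M2=1, M3=0, M4=1, M5=1, M6=0, M7=1, M8=1, M9=1 → 1; observed 0. Eliminates M9 stuck-at-1.
Only M9 inverted output is consistent with every test.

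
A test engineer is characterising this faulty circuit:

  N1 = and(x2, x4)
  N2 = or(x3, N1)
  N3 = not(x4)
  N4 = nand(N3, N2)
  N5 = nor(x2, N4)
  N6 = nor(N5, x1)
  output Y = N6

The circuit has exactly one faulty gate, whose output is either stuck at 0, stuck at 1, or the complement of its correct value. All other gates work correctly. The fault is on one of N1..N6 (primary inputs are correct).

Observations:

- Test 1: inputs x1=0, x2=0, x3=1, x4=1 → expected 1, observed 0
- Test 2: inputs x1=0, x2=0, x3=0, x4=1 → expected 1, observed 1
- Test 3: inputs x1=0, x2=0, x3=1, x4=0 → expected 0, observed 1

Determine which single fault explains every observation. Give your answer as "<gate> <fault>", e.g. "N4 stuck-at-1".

Fault-free values for test 1 (x1=0, x2=0, x3=1, x4=1): N1=0, N2=1, N3=0, N4=1, N5=0, N6=1, giving Y=1. Observed 0.
Test 1: faults giving observed 0 are {N3 stuck-at-1, N3 inverted output, N4 stuck-at-0, N4 inverted output, N5 stuck-at-1, N5 inverted output, N6 stuck-at-0, N6 inverted output}.
Test 2 (x1=0, x2=0, x3=0, x4=1): fault-free N1=0, N2=0, N3=0, N4=1, N5=0, N6=1 → 1; observed 1. Eliminates N4 stuck-at-0, N4 inverted output, N5 stuck-at-1, N5 inverted output, N6 stuck-at-0, N6 inverted output.
Test 3 (x1=0, x2=0, x3=1, x4=0): fault-free N1=0, N2=1, N3=1, N4=0, N5=1, N6=0 → 0; observed 1. Eliminates N3 stuck-at-1.
Only N3 inverted output is consistent with every test.

N3 inverted output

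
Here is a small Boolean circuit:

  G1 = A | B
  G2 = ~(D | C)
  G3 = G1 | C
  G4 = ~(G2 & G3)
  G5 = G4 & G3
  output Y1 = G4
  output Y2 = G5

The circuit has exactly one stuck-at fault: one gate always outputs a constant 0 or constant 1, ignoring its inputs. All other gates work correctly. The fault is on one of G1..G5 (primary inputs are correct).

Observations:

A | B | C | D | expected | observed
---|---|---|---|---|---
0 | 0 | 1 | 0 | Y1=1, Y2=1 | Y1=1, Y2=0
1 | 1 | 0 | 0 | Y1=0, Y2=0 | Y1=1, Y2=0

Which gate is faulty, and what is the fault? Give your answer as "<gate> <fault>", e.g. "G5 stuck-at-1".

Fault-free values for test 1 (A=0, B=0, C=1, D=0): G1=0, G2=0, G3=1, G4=1, G5=1, giving Y1=1, Y2=1. Observed Y1=1, Y2=0.
Test 1: faults giving observed Y1=1, Y2=0 are {G3 stuck-at-0, G5 stuck-at-0}.
Test 2 (A=1, B=1, C=0, D=0): fault-free G1=1, G2=1, G3=1, G4=0, G5=0 → Y1=0, Y2=0; observed Y1=1, Y2=0. Eliminates G5 stuck-at-0.
Only G3 stuck-at-0 is consistent with every test.

G3 stuck-at-0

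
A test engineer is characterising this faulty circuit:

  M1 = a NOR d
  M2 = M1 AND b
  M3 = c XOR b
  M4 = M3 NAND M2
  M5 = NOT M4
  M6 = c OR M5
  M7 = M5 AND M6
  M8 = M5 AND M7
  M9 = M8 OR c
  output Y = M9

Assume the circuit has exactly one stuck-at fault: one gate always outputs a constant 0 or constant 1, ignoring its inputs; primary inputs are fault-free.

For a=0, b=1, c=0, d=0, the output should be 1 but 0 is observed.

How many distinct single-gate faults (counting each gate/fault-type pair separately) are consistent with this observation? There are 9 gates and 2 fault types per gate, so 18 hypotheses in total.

Fault-free: M1=1, M2=1, M3=1, M4=0, M5=1, M6=1, M7=1, M8=1, M9=1 → 1. Observed 0.
  M1: stuck-at-0 ✓; others ✗
  M2: stuck-at-0 ✓; others ✗
  M3: stuck-at-0 ✓; others ✗
  M4: stuck-at-1 ✓; others ✗
  M5: stuck-at-0 ✓; others ✗
  M6: stuck-at-0 ✓; others ✗
  M7: stuck-at-0 ✓; others ✗
  M8: stuck-at-0 ✓; others ✗
  M9: stuck-at-0 ✓; others ✗
Consistent faults: {M1 stuck-at-0, M2 stuck-at-0, M3 stuck-at-0, M4 stuck-at-1, M5 stuck-at-0, M6 stuck-at-0, M7 stuck-at-0, M8 stuck-at-0, M9 stuck-at-0} — 9 in all.

9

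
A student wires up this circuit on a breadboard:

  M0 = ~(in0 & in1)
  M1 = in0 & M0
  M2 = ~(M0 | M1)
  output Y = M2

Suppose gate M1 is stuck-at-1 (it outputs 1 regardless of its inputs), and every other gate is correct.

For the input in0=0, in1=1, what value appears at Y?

Propagate with M1 forced: M0=1, M1=1 [stuck-at-1], M2=0.
So Y = 0. (Same as the fault-free value — the fault is masked on this input.)

0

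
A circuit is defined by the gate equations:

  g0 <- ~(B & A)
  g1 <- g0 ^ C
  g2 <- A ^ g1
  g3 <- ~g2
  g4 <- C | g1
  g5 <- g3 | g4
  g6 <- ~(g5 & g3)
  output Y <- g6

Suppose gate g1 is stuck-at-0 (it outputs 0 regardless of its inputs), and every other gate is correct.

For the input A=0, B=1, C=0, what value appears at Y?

0

Propagate with g1 forced: g0=1, g1=0 [stuck-at-0], g2=0, g3=1, g4=0, g5=1, g6=0.
So Y = 0. (Without the fault it would be 1.)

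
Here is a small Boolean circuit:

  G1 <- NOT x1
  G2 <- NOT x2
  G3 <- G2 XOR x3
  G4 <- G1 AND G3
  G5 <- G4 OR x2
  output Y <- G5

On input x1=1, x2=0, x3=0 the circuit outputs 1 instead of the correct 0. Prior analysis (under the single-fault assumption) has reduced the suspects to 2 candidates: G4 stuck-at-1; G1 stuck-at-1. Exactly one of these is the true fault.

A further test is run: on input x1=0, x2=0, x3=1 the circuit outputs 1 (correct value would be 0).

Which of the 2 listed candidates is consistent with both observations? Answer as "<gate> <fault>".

Evaluate each candidate on input x1=0, x2=0, x3=1:
  G4 stuck-at-1: G1=1, G2=1, G3=0, G4=1 [stuck-at-1], G5=1 → 1 — matches
  G1 stuck-at-1: G1=1 [stuck-at-1], G2=1, G3=0, G4=0, G5=0 → 0 — eliminated
Only G4 stuck-at-1 reproduces the observed 1.

G4 stuck-at-1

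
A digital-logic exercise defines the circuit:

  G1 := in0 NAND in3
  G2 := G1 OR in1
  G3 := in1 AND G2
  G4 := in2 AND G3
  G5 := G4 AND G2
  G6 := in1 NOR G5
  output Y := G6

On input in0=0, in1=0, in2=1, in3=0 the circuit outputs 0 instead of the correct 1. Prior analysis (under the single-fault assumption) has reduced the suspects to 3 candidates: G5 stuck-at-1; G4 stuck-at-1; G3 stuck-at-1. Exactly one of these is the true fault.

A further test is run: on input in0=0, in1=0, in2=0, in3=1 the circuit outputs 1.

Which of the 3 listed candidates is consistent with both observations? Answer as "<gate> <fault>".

G3 stuck-at-1

Evaluate each candidate on input in0=0, in1=0, in2=0, in3=1:
  G5 stuck-at-1: G1=1, G2=1, G3=0, G4=0, G5=1 [stuck-at-1], G6=0 → 0 — eliminated
  G4 stuck-at-1: G1=1, G2=1, G3=0, G4=1 [stuck-at-1], G5=1, G6=0 → 0 — eliminated
  G3 stuck-at-1: G1=1, G2=1, G3=1 [stuck-at-1], G4=0, G5=0, G6=1 → 1 — matches
Only G3 stuck-at-1 reproduces the observed 1.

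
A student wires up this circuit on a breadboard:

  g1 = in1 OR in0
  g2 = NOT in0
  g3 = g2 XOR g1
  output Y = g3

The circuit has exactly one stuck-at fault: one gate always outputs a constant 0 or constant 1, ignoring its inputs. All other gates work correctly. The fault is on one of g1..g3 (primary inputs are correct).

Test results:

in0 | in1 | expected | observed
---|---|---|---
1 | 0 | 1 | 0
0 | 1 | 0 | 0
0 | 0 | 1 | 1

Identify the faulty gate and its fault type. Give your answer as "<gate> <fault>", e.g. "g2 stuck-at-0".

Fault-free values for test 1 (in0=1, in1=0): g1=1, g2=0, g3=1, giving Y=1. Observed 0.
Test 1: faults giving observed 0 are {g1 stuck-at-0, g2 stuck-at-1, g3 stuck-at-0}.
Test 2 (in0=0, in1=1): fault-free g1=1, g2=1, g3=0 → 0; observed 0. Eliminates g1 stuck-at-0.
Test 3 (in0=0, in1=0): fault-free g1=0, g2=1, g3=1 → 1; observed 1. Eliminates g3 stuck-at-0.
Only g2 stuck-at-1 is consistent with every test.

g2 stuck-at-1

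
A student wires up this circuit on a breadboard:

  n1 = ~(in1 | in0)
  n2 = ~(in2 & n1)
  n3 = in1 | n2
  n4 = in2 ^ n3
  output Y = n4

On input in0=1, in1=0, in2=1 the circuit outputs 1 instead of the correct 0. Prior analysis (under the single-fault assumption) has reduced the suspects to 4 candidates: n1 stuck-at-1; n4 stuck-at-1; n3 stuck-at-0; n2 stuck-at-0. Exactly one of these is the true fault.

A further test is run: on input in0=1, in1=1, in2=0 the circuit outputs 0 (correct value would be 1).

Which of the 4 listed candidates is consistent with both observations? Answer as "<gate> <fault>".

n3 stuck-at-0

Evaluate each candidate on input in0=1, in1=1, in2=0:
  n1 stuck-at-1: n1=1 [stuck-at-1], n2=1, n3=1, n4=1 → 1 — eliminated
  n4 stuck-at-1: n1=0, n2=1, n3=1, n4=1 [stuck-at-1] → 1 — eliminated
  n3 stuck-at-0: n1=0, n2=1, n3=0 [stuck-at-0], n4=0 → 0 — matches
  n2 stuck-at-0: n1=0, n2=0 [stuck-at-0], n3=1, n4=1 → 1 — eliminated
Only n3 stuck-at-0 reproduces the observed 0.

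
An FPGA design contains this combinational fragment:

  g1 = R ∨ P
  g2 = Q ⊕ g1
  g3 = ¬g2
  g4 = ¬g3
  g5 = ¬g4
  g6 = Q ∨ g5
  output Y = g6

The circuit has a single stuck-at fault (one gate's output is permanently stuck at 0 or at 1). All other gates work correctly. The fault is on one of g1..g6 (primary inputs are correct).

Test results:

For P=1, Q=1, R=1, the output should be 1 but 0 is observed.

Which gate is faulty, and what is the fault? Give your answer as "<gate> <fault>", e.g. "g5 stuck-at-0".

Fault-free values for test 1 (P=1, Q=1, R=1): g1=1, g2=0, g3=1, g4=0, g5=1, g6=1, giving Y=1. Observed 0.
Test 1: faults giving observed 0 are {g6 stuck-at-0}.
Only g6 stuck-at-0 is consistent with every test.

g6 stuck-at-0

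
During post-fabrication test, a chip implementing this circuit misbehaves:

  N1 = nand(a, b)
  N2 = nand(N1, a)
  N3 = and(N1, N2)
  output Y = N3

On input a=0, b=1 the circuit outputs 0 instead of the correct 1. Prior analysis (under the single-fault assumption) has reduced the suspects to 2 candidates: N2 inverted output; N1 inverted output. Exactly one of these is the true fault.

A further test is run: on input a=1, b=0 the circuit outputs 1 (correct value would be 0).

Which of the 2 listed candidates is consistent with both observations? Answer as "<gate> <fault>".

Evaluate each candidate on input a=1, b=0:
  N2 inverted output: N1=1, N2=1 [inverted output], N3=1 → 1 — matches
  N1 inverted output: N1=0 [inverted output], N2=1, N3=0 → 0 — eliminated
Only N2 inverted output reproduces the observed 1.

N2 inverted output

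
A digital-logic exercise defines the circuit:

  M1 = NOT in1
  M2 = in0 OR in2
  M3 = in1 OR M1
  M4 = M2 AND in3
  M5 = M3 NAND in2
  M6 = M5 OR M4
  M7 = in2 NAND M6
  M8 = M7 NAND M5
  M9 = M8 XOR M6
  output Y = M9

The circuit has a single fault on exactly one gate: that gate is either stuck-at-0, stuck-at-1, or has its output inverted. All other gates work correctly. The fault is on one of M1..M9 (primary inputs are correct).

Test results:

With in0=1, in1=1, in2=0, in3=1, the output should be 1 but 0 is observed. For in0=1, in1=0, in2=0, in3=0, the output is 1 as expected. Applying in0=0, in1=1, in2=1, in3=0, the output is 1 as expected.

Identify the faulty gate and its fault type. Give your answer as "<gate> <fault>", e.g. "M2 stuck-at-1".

Fault-free values for test 1 (in0=1, in1=1, in2=0, in3=1): M1=0, M2=1, M3=1, M4=1, M5=1, M6=1, M7=1, M8=0, M9=1, giving Y=1. Observed 0.
Test 1: faults giving observed 0 are {M5 stuck-at-0, M5 inverted output, M6 stuck-at-0, M6 inverted output, M7 stuck-at-0, M7 inverted output, M8 stuck-at-1, M8 inverted output, M9 stuck-at-0, M9 inverted output}.
Test 2 (in0=1, in1=0, in2=0, in3=0): fault-free M1=1, M2=1, M3=1, M4=0, M5=1, M6=1, M7=1, M8=0, M9=1 → 1; observed 1. Eliminates M6 stuck-at-0, M6 inverted output, M7 stuck-at-0, M7 inverted output, M8 stuck-at-1, M8 inverted output, M9 stuck-at-0, M9 inverted output.
Test 3 (in0=0, in1=1, in2=1, in3=0): fault-free M1=0, M2=1, M3=1, M4=0, M5=0, M6=0, M7=1, M8=1, M9=1 → 1; observed 1. Eliminates M5 inverted output.
Only M5 stuck-at-0 is consistent with every test.

M5 stuck-at-0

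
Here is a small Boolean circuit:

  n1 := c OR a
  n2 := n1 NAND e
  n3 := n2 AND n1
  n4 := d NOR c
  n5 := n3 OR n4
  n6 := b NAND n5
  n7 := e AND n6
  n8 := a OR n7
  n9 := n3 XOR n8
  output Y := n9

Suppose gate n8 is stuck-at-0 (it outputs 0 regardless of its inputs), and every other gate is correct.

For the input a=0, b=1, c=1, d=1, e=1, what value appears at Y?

Propagate with n8 forced: n1=1, n2=0, n3=0, n4=0, n5=0, n6=1, n7=1, n8=0 [stuck-at-0], n9=0.
So Y = 0. (Without the fault it would be 1.)

0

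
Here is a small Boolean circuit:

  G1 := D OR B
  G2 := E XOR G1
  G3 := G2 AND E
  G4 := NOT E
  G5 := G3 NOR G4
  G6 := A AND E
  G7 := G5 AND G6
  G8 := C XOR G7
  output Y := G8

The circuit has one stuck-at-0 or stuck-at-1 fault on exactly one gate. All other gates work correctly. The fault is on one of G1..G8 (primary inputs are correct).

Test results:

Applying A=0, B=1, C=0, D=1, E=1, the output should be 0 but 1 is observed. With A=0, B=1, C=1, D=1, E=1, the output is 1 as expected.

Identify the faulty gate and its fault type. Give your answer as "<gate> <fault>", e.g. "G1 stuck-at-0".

G8 stuck-at-1

Fault-free values for test 1 (A=0, B=1, C=0, D=1, E=1): G1=1, G2=0, G3=0, G4=0, G5=1, G6=0, G7=0, G8=0, giving Y=0. Observed 1.
Test 1: faults giving observed 1 are {G6 stuck-at-1, G7 stuck-at-1, G8 stuck-at-1}.
Test 2 (A=0, B=1, C=1, D=1, E=1): fault-free G1=1, G2=0, G3=0, G4=0, G5=1, G6=0, G7=0, G8=1 → 1; observed 1. Eliminates G6 stuck-at-1, G7 stuck-at-1.
Only G8 stuck-at-1 is consistent with every test.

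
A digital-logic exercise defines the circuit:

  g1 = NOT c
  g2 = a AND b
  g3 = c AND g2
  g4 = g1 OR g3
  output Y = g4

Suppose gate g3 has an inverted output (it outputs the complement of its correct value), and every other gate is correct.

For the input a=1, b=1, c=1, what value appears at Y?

0

Propagate with g3 forced: g1=0, g2=1, g3=0 [inverted output], g4=0.
So Y = 0. (Without the fault it would be 1.)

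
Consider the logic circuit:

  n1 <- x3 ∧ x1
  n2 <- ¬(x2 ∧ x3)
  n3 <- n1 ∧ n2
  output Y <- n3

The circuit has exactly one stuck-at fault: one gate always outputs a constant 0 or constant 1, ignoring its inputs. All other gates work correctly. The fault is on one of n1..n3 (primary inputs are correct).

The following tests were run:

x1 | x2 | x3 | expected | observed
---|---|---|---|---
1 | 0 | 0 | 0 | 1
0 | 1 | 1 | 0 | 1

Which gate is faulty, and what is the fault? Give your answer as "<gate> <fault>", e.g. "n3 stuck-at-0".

n3 stuck-at-1

Fault-free values for test 1 (x1=1, x2=0, x3=0): n1=0, n2=1, n3=0, giving Y=0. Observed 1.
Test 1: faults giving observed 1 are {n1 stuck-at-1, n3 stuck-at-1}.
Test 2 (x1=0, x2=1, x3=1): fault-free n1=0, n2=0, n3=0 → 0; observed 1. Eliminates n1 stuck-at-1.
Only n3 stuck-at-1 is consistent with every test.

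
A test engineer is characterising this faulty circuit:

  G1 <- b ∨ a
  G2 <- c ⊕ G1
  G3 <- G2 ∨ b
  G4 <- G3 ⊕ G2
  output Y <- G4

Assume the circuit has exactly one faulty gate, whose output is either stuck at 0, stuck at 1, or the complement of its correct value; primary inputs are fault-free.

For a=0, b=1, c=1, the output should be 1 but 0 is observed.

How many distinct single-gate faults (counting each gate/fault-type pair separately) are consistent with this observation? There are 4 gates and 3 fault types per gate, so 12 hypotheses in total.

Fault-free: G1=1, G2=0, G3=1, G4=1 → 1. Observed 0.
  G1 stuck-at-0: output 0 ✓
  G1 stuck-at-1: output 1 ✗
  G1 inverted output: output 0 ✓
  G2 stuck-at-0: output 1 ✗
  G2 stuck-at-1: output 0 ✓
  G2 inverted output: output 0 ✓
  G3 stuck-at-0: output 0 ✓
  G3 stuck-at-1: output 1 ✗
  G3 inverted output: output 0 ✓
  G4 stuck-at-0: output 0 ✓
  G4 stuck-at-1: output 1 ✗
  G4 inverted output: output 0 ✓
Consistent faults: {G1 stuck-at-0, G1 inverted output, G2 stuck-at-1, G2 inverted output, G3 stuck-at-0, G3 inverted output, G4 stuck-at-0, G4 inverted output} — 8 in all.

8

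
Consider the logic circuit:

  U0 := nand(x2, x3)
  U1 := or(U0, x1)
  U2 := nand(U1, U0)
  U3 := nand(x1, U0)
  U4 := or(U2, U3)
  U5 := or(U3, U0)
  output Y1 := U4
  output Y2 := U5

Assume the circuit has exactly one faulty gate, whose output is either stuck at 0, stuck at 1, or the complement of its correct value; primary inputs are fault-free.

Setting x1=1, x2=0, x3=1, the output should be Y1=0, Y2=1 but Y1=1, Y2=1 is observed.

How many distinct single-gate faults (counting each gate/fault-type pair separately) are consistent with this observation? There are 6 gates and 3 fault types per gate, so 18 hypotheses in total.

10

Fault-free: U0=1, U1=1, U2=0, U3=0, U4=0, U5=1 → Y1=0, Y2=1. Observed Y1=1, Y2=1.
  U0: stuck-at-0, inverted output ✓; others ✗
  U1: stuck-at-0, inverted output ✓; others ✗
  U2: stuck-at-1, inverted output ✓; others ✗
  U3: stuck-at-1, inverted output ✓; others ✗
  U4: stuck-at-1, inverted output ✓; others ✗
  U5: none of the 3 fault types match ✗
Consistent faults: {U0 stuck-at-0, U0 inverted output, U1 stuck-at-0, U1 inverted output, U2 stuck-at-1, U2 inverted output, U3 stuck-at-1, U3 inverted output, U4 stuck-at-1, U4 inverted output} — 10 in all.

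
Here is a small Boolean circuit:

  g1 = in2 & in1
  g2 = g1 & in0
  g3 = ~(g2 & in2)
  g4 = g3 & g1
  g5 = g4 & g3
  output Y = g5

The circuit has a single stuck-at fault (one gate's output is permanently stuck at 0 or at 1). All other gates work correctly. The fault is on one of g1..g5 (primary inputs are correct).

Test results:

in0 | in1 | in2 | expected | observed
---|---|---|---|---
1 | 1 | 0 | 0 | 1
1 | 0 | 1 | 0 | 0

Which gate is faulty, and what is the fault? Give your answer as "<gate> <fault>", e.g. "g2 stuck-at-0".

Fault-free values for test 1 (in0=1, in1=1, in2=0): g1=0, g2=0, g3=1, g4=0, g5=0, giving Y=0. Observed 1.
Test 1: faults giving observed 1 are {g1 stuck-at-1, g4 stuck-at-1, g5 stuck-at-1}.
Test 2 (in0=1, in1=0, in2=1): fault-free g1=0, g2=0, g3=1, g4=0, g5=0 → 0; observed 0. Eliminates g4 stuck-at-1, g5 stuck-at-1.
Only g1 stuck-at-1 is consistent with every test.

g1 stuck-at-1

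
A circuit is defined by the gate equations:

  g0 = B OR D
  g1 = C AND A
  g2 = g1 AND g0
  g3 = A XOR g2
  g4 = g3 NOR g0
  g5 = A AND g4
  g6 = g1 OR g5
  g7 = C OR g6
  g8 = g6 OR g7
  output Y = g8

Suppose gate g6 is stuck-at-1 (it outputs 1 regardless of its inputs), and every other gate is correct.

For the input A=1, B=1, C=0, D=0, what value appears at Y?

Propagate with g6 forced: g0=1, g1=0, g2=0, g3=1, g4=0, g5=0, g6=1 [stuck-at-1], g7=1, g8=1.
So Y = 1. (Without the fault it would be 0.)

1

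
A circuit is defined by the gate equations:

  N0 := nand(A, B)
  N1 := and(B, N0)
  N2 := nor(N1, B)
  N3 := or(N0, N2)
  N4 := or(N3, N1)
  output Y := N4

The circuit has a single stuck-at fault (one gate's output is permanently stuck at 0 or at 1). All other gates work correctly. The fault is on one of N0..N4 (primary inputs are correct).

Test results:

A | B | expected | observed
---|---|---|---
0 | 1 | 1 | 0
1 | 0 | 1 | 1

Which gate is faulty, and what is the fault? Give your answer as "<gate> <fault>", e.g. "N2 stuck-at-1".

N0 stuck-at-0

Fault-free values for test 1 (A=0, B=1): N0=1, N1=1, N2=0, N3=1, N4=1, giving Y=1. Observed 0.
Test 1: faults giving observed 0 are {N0 stuck-at-0, N4 stuck-at-0}.
Test 2 (A=1, B=0): fault-free N0=1, N1=0, N2=1, N3=1, N4=1 → 1; observed 1. Eliminates N4 stuck-at-0.
Only N0 stuck-at-0 is consistent with every test.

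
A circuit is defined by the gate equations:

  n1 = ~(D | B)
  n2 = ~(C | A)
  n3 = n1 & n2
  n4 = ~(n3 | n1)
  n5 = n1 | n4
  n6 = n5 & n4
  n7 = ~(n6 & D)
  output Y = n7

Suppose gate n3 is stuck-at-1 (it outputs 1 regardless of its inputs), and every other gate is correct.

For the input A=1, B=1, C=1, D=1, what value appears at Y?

Propagate with n3 forced: n1=0, n2=0, n3=1 [stuck-at-1], n4=0, n5=0, n6=0, n7=1.
So Y = 1. (Without the fault it would be 0.)

1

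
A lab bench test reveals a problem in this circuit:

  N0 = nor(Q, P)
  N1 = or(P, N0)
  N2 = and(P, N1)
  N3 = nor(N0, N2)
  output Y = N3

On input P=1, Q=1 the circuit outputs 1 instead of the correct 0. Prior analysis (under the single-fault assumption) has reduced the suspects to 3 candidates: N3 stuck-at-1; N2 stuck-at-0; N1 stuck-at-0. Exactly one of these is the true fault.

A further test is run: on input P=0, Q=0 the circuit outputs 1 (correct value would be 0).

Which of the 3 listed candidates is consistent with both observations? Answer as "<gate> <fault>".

N3 stuck-at-1

Evaluate each candidate on input P=0, Q=0:
  N3 stuck-at-1: N0=1, N1=1, N2=0, N3=1 [stuck-at-1] → 1 — matches
  N2 stuck-at-0: N0=1, N1=1, N2=0 [stuck-at-0], N3=0 → 0 — eliminated
  N1 stuck-at-0: N0=1, N1=0 [stuck-at-0], N2=0, N3=0 → 0 — eliminated
Only N3 stuck-at-1 reproduces the observed 1.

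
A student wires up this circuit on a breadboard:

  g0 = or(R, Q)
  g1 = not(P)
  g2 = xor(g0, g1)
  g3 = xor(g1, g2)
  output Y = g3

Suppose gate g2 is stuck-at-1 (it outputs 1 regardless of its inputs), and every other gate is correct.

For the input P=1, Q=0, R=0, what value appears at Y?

1

Propagate with g2 forced: g0=0, g1=0, g2=1 [stuck-at-1], g3=1.
So Y = 1. (Without the fault it would be 0.)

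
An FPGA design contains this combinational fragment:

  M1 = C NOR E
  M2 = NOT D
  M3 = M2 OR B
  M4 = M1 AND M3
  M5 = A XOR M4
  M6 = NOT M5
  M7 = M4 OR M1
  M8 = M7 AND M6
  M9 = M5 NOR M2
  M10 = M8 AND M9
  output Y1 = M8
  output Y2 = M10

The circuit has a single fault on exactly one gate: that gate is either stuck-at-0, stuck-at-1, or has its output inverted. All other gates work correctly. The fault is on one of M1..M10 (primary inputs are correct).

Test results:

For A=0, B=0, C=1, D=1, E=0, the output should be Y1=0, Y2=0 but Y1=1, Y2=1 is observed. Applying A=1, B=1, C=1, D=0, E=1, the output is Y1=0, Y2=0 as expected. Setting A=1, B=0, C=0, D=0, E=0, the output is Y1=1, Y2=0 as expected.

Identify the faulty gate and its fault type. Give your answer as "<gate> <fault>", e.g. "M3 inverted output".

M7 stuck-at-1

Fault-free values for test 1 (A=0, B=0, C=1, D=1, E=0): M1=0, M2=0, M3=0, M4=0, M5=0, M6=1, M7=0, M8=0, M9=1, M10=0, giving Y1=0, Y2=0. Observed Y1=1, Y2=1.
Test 1: faults giving observed Y1=1, Y2=1 are {M1 stuck-at-1, M1 inverted output, M7 stuck-at-1, M7 inverted output, M8 stuck-at-1, M8 inverted output}.
Test 2 (A=1, B=1, C=1, D=0, E=1): fault-free M1=0, M2=1, M3=1, M4=0, M5=1, M6=0, M7=0, M8=0, M9=0, M10=0 → Y1=0, Y2=0; observed Y1=0, Y2=0. Eliminates M1 stuck-at-1, M1 inverted output, M8 stuck-at-1, M8 inverted output.
Test 3 (A=1, B=0, C=0, D=0, E=0): fault-free M1=1, M2=1, M3=1, M4=1, M5=0, M6=1, M7=1, M8=1, M9=0, M10=0 → Y1=1, Y2=0; observed Y1=1, Y2=0. Eliminates M7 inverted output.
Only M7 stuck-at-1 is consistent with every test.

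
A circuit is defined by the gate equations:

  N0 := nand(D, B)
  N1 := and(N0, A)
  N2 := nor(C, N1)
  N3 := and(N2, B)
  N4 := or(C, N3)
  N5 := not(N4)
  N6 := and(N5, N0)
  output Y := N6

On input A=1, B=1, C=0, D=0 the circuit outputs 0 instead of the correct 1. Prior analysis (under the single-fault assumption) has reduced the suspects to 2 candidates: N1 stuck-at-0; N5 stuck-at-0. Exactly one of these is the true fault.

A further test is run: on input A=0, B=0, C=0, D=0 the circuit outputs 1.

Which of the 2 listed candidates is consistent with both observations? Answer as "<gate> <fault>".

N1 stuck-at-0

Evaluate each candidate on input A=0, B=0, C=0, D=0:
  N1 stuck-at-0: N0=1, N1=0 [stuck-at-0], N2=1, N3=0, N4=0, N5=1, N6=1 → 1 — matches
  N5 stuck-at-0: N0=1, N1=0, N2=1, N3=0, N4=0, N5=0 [stuck-at-0], N6=0 → 0 — eliminated
Only N1 stuck-at-0 reproduces the observed 1.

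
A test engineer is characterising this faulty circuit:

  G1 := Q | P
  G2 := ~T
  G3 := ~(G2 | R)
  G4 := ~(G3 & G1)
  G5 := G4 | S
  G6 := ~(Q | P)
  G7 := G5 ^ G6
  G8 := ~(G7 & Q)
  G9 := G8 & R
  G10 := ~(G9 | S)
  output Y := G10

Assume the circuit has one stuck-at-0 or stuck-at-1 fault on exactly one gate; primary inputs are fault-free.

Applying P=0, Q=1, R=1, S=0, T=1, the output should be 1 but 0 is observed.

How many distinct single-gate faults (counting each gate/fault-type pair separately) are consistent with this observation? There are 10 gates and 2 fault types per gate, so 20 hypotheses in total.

8

Fault-free: G1=1, G2=0, G3=0, G4=1, G5=1, G6=0, G7=1, G8=0, G9=0, G10=1 → 1. Observed 0.
  G1: none of the 2 fault types match ✗
  G2: none of the 2 fault types match ✗
  G3: stuck-at-1 ✓; others ✗
  G4: stuck-at-0 ✓; others ✗
  G5: stuck-at-0 ✓; others ✗
  G6: stuck-at-1 ✓; others ✗
  G7: stuck-at-0 ✓; others ✗
  G8: stuck-at-1 ✓; others ✗
  G9: stuck-at-1 ✓; others ✗
  G10: stuck-at-0 ✓; others ✗
Consistent faults: {G3 stuck-at-1, G4 stuck-at-0, G5 stuck-at-0, G6 stuck-at-1, G7 stuck-at-0, G8 stuck-at-1, G9 stuck-at-1, G10 stuck-at-0} — 8 in all.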